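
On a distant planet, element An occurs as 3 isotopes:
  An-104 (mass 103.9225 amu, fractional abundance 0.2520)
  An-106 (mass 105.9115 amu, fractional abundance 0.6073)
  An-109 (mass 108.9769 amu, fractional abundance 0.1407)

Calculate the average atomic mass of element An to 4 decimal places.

105.8416 amu

Average mass = Σ (abundance × isotope mass) = 0.2520 × 103.9225 + 0.6073 × 105.9115 + 0.1407 × 108.9769
= 26.18847 + 64.32005 + 15.33305 = 105.84157 amu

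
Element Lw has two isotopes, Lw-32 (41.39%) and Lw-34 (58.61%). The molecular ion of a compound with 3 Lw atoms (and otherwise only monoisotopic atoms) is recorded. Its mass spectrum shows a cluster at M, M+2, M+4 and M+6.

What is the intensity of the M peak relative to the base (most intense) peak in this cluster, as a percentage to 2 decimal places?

16.62%

(0.4139 + 0.5861)^3 gives M 0.0709, M+2 0.3012, M+4 0.4265, M+6 0.2013; the largest is M+4.
P(M+4) = C(3,2) × 0.4139^1 × 0.5861^2 = 3 × 0.4139 × 0.34351321 = 0.426540 (base)
P(M) = C(3,0) × 0.4139^3 × 0.5861^0 = 1 × 0.07090654 × 1.0000 = 0.070907
Relative intensity = 0.070907 / 0.426540 × 100 = 16.62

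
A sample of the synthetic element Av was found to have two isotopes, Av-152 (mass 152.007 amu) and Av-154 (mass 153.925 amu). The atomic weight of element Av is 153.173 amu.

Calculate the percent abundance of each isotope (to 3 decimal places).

Av-152: 39.208%, Av-154: 60.792%

Let x be the fractional abundance of Av-152; then Av-154 has abundance 1 − x.
152.007·x + 153.925·(1 − x) = 153.173
(152.007 − 153.925)·x = 153.173 − 153.925
x = -0.752 / -1.918 = 0.39208 → 39.208% Av-152, 60.792% Av-154.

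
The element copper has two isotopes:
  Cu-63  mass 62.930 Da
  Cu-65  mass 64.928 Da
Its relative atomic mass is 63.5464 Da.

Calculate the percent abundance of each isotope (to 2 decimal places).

Cu-63: 69.15%, Cu-65: 30.85%

Writing the weighted mean with unknown fraction x of Cu-63:
62.930·x + 64.928·(1 − x) = 63.5464
(62.930 − 64.928)·x = 63.5464 − 64.928
x = -1.3816 / -1.998 = 0.69149 → 69.15% Cu-63, 30.85% Cu-65.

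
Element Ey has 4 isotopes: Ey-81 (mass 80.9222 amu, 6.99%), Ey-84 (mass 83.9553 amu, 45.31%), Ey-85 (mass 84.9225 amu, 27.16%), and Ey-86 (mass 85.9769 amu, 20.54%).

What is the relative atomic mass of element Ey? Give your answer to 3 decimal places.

84.421 amu

Weight each isotope mass by its fractional abundance: 0.0699 × 80.9222 + 0.4531 × 83.9553 + 0.2716 × 84.9225 + 0.2054 × 85.9769
= 5.65646 + 38.04015 + 23.06495 + 17.65966 = 84.42122 amu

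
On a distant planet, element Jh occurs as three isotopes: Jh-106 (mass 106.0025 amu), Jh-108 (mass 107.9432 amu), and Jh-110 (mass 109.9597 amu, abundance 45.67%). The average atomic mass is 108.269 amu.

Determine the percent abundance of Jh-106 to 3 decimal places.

Let x and y be the fractions of Jh-106 and Jh-108. Then x + y = 1 − 0.4567 = 0.5433 and 106.0025x + 107.9432y = 108.269 − 0.4567×109.9597 = 58.05040501.
Substituting: 106.0025x + 107.9432(0.5433 − x) = 58.05040501
(106.0025 − 107.9432)x = -0.59513555  ⇒  x = 0.30666, y = 0.23664
Jh-106: 30.666%, Jh-108: 23.664%.

30.666%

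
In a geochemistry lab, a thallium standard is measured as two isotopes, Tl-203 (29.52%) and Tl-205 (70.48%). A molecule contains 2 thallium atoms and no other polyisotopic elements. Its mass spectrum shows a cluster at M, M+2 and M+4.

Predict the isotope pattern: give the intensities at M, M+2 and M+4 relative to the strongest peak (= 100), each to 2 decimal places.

Expanding (0.2952 + 0.7048)^2:
P(M) = 0.2952^2 = 0.087143
P(M+2) = 2 × 0.2952^1 × 0.7048^1 = 0.416114
P(M+4) = 0.7048^2 = 0.496743
The M+4 peak is largest (0.496743); scaling to 100 gives 17.54 : 83.77 : 100.00.

17.54 : 83.77 : 100.00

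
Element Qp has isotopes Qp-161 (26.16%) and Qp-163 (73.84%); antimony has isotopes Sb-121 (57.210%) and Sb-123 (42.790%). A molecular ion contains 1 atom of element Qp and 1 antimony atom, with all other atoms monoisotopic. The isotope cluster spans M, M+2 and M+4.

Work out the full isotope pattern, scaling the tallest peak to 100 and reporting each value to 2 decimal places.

Element Qp pattern (n=1): 0.2616 : 0.7384
Antimony pattern (n=1): 0.5721 : 0.4279
Convolve the two distributions (both contribute in 2-u steps):
  M: 0.2616×0.5721 = 0.149661
  M+2: 0.2616×0.4279 + 0.7384×0.5721 = 0.534377
  M+4: 0.7384×0.4279 = 0.315961
Scale to base peak (0.534377) = 100: 28.01 : 100.00 : 59.13

28.01 : 100.00 : 59.13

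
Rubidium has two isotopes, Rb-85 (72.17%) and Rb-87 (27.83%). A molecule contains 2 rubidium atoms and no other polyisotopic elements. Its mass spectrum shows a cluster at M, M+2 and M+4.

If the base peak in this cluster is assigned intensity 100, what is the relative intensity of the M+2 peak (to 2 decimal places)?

77.12

Term probabilities: M 0.5209, M+2 0.4017, M+4 0.0775. Base peak = M.
P(M) = C(2,0) × 0.7217^2 × 0.2783^0 = 1 × 0.52085089 × 1.0000 = 0.520851 (base)
P(M+2) = C(2,1) × 0.7217^1 × 0.2783^1 = 2 × 0.7217 × 0.2783 = 0.401698
Relative intensity = 0.401698 / 0.520851 × 100 = 77.12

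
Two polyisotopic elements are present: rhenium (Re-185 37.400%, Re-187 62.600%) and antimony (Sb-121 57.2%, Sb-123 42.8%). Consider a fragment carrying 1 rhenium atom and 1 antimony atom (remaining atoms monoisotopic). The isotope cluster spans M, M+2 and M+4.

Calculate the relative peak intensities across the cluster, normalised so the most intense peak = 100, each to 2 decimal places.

41.29 : 100.00 : 51.71

Rhenium pattern (n=1): 0.3740 : 0.6260
Antimony pattern (n=1): 0.5720 : 0.4280
Convolve the two distributions (both contribute in 2-u steps):
  M: 0.3740×0.5720 = 0.213928
  M+2: 0.3740×0.4280 + 0.6260×0.5720 = 0.518144
  M+4: 0.6260×0.4280 = 0.267928
Scale to base peak (0.518144) = 100: 41.29 : 100.00 : 51.71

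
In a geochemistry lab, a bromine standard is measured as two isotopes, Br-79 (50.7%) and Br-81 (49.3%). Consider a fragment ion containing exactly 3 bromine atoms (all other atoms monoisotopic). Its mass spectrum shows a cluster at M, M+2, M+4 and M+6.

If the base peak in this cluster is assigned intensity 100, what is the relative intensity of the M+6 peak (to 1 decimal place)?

31.5

Term probabilities: M 0.1303, M+2 0.3802, M+4 0.3697, M+6 0.1198. Base peak = M+2.
P(M+2) = C(3,1) × 0.507^2 × 0.493^1 = 3 × 0.257049 × 0.4930 = 0.380175 (base)
P(M+6) = C(3,3) × 0.507^0 × 0.493^3 = 1 × 1.0000 × 0.11982316 = 0.119823
Relative intensity = 0.119823 / 0.380175 × 100 = 31.5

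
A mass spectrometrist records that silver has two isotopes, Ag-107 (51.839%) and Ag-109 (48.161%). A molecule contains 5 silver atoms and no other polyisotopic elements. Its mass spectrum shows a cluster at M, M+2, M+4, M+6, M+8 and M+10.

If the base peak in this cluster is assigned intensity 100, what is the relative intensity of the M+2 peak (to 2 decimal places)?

53.82

(0.51839 + 0.48161)^5 gives M 0.0374, M+2 0.1739, M+4 0.3231, M+6 0.3002, M+8 0.1394, M+10 0.0259; the largest is M+4.
P(M+4) = C(5,2) × 0.51839^3 × 0.48161^2 = 10 × 0.13930601 × 0.23194819 = 0.323118 (base)
P(M+2) = C(5,1) × 0.51839^4 × 0.48161^1 = 5 × 0.07221484 × 0.48161 = 0.173897
Relative intensity = 0.173897 / 0.323118 × 100 = 53.82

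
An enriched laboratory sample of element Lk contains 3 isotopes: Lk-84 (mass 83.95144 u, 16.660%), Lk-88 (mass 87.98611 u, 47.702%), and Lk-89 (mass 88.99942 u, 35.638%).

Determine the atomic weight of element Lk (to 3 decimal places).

Ar = Σ fᵢ·mᵢ = 0.16660 × 83.95144 + 0.47702 × 87.98611 + 0.35638 × 88.99942
= 13.986310 + 41.971134 + 31.717613 = 87.675057 u

87.675 u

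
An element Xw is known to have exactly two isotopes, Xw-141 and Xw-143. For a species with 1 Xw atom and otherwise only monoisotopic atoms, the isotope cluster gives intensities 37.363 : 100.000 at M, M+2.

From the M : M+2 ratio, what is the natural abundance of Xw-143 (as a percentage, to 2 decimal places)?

If p is the fraction of Xw that is Xw-141, then I(M+2)/I(M) = [C(1,1)·p^0·(1−p)] / p^1 = 1·(1−p)/p = 100.000/37.363 = 2.6764
(1−p)/p = 2.6764/1 = 2.6764  ⇒  p = 1/(1 + 2.6764) = 0.2720
Xw-141: 27.20%, Xw-143: 72.80%.

72.80%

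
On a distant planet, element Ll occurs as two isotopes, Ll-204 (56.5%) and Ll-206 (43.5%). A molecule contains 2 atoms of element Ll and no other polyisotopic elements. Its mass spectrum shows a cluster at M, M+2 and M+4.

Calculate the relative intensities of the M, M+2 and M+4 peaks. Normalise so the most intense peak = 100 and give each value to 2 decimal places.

64.94 : 100.00 : 38.50

The 2 Ll atoms are independent, so intensities follow the terms of (0.565 + 0.435)^2.
P(M) = 0.565^2 = 0.319225
P(M+2) = 2 × 0.565^1 × 0.435^1 = 0.491550
P(M+4) = 0.435^2 = 0.189225
The M+2 peak is largest (0.491550); scaling to 100 gives 64.94 : 100.00 : 38.50.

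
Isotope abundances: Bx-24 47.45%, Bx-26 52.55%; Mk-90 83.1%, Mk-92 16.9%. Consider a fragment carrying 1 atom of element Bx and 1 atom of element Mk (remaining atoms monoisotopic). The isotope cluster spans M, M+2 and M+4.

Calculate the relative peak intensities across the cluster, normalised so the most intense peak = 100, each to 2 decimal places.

Element Bx pattern (n=1): 0.4745 : 0.5255
Element Mk pattern (n=1): 0.8310 : 0.1690
Convolve the two distributions (both contribute in 2-u steps):
  M: 0.4745×0.8310 = 0.394310
  M+2: 0.4745×0.1690 + 0.5255×0.8310 = 0.516881
  M+4: 0.5255×0.1690 = 0.088810
Scale to base peak (0.516881) = 100: 76.29 : 100.00 : 17.18

76.29 : 100.00 : 17.18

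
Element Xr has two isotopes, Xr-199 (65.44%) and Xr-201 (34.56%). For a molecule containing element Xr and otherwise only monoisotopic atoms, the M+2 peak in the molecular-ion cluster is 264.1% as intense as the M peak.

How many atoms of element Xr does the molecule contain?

For n independent Xr atoms, I(M+2)/I(M) = n · (abundance Xr-201) / (abundance Xr-199) = n · 0.3456/0.6544.
n = 2.641 × 0.6544/0.3456 = 5.00 ≈ 5

5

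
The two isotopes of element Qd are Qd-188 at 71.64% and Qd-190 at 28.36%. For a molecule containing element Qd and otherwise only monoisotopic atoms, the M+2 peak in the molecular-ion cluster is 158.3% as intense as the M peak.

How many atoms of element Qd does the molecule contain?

4

For n independent Qd atoms, I(M+2)/I(M) = n · (abundance Qd-190) / (abundance Qd-188) = n · 0.2836/0.7164.
n = 1.583 × 0.7164/0.2836 = 4.00 ≈ 4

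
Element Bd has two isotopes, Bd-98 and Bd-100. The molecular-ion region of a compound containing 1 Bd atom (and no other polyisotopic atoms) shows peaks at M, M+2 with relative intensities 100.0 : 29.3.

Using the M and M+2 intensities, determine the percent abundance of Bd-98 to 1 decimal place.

Let p = fractional abundance of Bd-98. I(M+2)/I(M) = [C(1,1)·p^0·(1−p)] / p^1 = 1·(1−p)/p = 29.3/100.0 = 0.2930
(1−p)/p = 0.2930/1 = 0.2930  ⇒  p = 1/(1 + 0.2930) = 0.7734
Bd-98: 77.3%, Bd-100: 22.7%.

77.3%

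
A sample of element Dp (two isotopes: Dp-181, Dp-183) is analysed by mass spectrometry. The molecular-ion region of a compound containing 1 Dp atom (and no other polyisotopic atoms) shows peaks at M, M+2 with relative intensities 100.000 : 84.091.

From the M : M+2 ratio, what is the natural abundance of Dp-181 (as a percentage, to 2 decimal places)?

54.32%

Write p for the Dp-181 fraction. I(M+2)/I(M) = [C(1,1)·p^0·(1−p)] / p^1 = 1·(1−p)/p = 84.091/100.000 = 0.8409
(1−p)/p = 0.8409/1 = 0.8409  ⇒  p = 1/(1 + 0.8409) = 0.5432
Dp-181: 54.32%, Dp-183: 45.68%.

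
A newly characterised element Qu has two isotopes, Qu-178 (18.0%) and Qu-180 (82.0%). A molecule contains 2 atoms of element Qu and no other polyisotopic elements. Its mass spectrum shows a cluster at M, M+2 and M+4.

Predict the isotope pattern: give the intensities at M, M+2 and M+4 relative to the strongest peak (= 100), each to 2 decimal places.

4.82 : 43.90 : 100.00

The 2 Qu atoms are independent, so intensities follow the terms of (0.180 + 0.820)^2.
P(M) = 0.180^2 = 0.032400
P(M+2) = 2 × 0.180^1 × 0.820^1 = 0.295200
P(M+4) = 0.820^2 = 0.672400
The M+4 peak is largest (0.672400); scaling to 100 gives 4.82 : 43.90 : 100.00.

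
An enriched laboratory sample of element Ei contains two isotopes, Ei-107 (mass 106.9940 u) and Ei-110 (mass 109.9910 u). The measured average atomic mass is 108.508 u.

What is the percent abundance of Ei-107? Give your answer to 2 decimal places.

49.48%

Writing the weighted mean with unknown fraction x of Ei-107:
106.9940·x + 109.9910·(1 − x) = 108.508
(106.9940 − 109.9910)·x = 108.508 − 109.9910
x = -1.4830 / -2.9970 = 0.49483 → 49.48% Ei-107, 50.52% Ei-110.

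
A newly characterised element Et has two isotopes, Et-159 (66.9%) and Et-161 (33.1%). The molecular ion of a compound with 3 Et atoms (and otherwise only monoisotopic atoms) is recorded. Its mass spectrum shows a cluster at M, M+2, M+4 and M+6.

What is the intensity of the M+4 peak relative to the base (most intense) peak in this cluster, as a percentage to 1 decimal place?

Term probabilities: M 0.2994, M+2 0.4444, M+4 0.2199, M+6 0.0363. Base peak = M+2.
P(M+2) = C(3,1) × 0.669^2 × 0.331^1 = 3 × 0.447561 × 0.3310 = 0.444428 (base)
P(M+4) = C(3,2) × 0.669^1 × 0.331^2 = 3 × 0.6690 × 0.109561 = 0.219889
Relative intensity = 0.219889 / 0.444428 × 100 = 49.5

49.5%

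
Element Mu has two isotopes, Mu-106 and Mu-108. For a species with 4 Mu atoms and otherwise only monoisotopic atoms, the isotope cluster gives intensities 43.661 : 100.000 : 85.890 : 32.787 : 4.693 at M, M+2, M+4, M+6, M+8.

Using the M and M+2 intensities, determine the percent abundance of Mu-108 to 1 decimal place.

36.4%

Let p = fractional abundance of Mu-106. I(M+2)/I(M) = [C(4,1)·p^3·(1−p)] / p^4 = 4·(1−p)/p = 100.000/43.661 = 2.2904
(1−p)/p = 2.2904/4 = 0.5726  ⇒  p = 1/(1 + 0.5726) = 0.6359
Mu-106: 63.6%, Mu-108: 36.4%.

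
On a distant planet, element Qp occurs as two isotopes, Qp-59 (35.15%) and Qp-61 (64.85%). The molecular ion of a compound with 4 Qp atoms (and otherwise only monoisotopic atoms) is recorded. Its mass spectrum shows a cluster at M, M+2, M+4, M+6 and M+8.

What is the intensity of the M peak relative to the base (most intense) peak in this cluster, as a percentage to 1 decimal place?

4.0%

(0.3515 + 0.6485)^4 gives M 0.0153, M+2 0.1127, M+4 0.3118, M+6 0.3835, M+8 0.1769; the largest is M+6.
P(M+6) = C(4,3) × 0.3515^1 × 0.6485^3 = 4 × 0.3515 × 0.27272813 = 0.383456 (base)
P(M) = C(4,0) × 0.3515^4 × 0.6485^0 = 1 × 0.01526516 × 1.0000 = 0.015265
Relative intensity = 0.015265 / 0.383456 × 100 = 4.0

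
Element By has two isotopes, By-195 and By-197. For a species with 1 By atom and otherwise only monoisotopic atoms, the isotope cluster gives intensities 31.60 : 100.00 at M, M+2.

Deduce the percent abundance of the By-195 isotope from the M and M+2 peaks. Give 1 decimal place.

Let p = fractional abundance of By-195. I(M+2)/I(M) = [C(1,1)·p^0·(1−p)] / p^1 = 1·(1−p)/p = 100.00/31.60 = 3.1646
(1−p)/p = 3.1646/1 = 3.1646  ⇒  p = 1/(1 + 3.1646) = 0.2401
By-195: 24.0%, By-197: 76.0%.

24.0%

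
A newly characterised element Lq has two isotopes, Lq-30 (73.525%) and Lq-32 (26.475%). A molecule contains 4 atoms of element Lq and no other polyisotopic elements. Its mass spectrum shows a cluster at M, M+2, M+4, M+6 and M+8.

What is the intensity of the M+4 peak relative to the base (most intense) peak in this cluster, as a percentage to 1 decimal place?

54.0%

(0.73525 + 0.26475)^4 gives M 0.2922, M+2 0.4209, M+4 0.2273, M+6 0.0546, M+8 0.0049; the largest is M+2.
P(M+2) = C(4,1) × 0.73525^3 × 0.26475^1 = 4 × 0.39747068 × 0.26475 = 0.420921 (base)
P(M+4) = C(4,2) × 0.73525^2 × 0.26475^2 = 6 × 0.54059256 × 0.07009256 = 0.227349
Relative intensity = 0.227349 / 0.420921 × 100 = 54.0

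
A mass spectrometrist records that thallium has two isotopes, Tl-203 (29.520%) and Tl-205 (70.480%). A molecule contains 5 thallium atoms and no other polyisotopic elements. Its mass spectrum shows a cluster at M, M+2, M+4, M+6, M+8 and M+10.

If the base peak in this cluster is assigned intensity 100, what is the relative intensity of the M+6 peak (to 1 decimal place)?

83.8

(0.29520 + 0.70480)^5 gives M 0.0022, M+2 0.0268, M+4 0.1278, M+6 0.3051, M+8 0.3642, M+10 0.1739; the largest is M+8.
P(M+8) = C(5,4) × 0.29520^1 × 0.70480^4 = 5 × 0.2952 × 0.24675365 = 0.364208 (base)
P(M+6) = C(5,3) × 0.29520^2 × 0.70480^3 = 10 × 0.08714304 × 0.35010449 = 0.305092
Relative intensity = 0.305092 / 0.364208 × 100 = 83.8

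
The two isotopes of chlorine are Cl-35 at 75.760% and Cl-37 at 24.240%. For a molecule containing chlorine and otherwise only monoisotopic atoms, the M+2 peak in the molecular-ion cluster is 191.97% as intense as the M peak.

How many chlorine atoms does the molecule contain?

The M+2/M ratio from n Cl atoms is n · q/p = n · 0.24240/0.75760.
n = 1.9197 × 0.75760/0.24240 = 6.00 ≈ 6

6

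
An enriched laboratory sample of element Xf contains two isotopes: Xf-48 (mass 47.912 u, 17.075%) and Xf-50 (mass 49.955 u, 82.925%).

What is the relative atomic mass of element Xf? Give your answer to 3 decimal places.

49.606 u

Ar = Σ fᵢ·mᵢ = 0.17075 × 47.912 + 0.82925 × 49.955
= 8.1810 + 41.4252 = 49.6062 u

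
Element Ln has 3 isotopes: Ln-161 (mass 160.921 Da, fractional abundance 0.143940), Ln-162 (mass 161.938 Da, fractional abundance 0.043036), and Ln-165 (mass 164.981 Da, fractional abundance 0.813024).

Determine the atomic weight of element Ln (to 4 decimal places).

164.2656 Da

Weight each isotope mass by its fractional abundance: 0.143940 × 160.921 + 0.043036 × 161.938 + 0.813024 × 164.981
= 23.16297 + 6.96916 + 134.13351 = 164.26564 Da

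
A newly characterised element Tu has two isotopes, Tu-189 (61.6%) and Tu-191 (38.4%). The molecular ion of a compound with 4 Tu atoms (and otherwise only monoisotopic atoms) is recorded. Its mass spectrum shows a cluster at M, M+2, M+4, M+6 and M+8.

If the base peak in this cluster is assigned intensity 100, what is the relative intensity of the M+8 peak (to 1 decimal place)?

(0.616 + 0.384)^4 gives M 0.1440, M+2 0.3590, M+4 0.3357, M+6 0.1395, M+8 0.0217; the largest is M+2.
P(M+2) = C(4,1) × 0.616^3 × 0.384^1 = 4 × 0.2337449 × 0.3840 = 0.359032 (base)
P(M+8) = C(4,4) × 0.616^0 × 0.384^4 = 1 × 1.0000 × 0.02174327 = 0.021743
Relative intensity = 0.021743 / 0.359032 × 100 = 6.1

6.1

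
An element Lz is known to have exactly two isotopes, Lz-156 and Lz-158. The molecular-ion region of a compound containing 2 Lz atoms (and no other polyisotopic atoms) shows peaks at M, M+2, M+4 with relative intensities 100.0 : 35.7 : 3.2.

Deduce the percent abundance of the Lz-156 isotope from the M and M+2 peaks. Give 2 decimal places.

Let p = fractional abundance of Lz-156. I(M+2)/I(M) = [C(2,1)·p^1·(1−p)] / p^2 = 2·(1−p)/p = 35.7/100.0 = 0.3570
(1−p)/p = 0.3570/2 = 0.1785  ⇒  p = 1/(1 + 0.1785) = 0.8485
Lz-156: 84.85%, Lz-158: 15.15%.

84.85%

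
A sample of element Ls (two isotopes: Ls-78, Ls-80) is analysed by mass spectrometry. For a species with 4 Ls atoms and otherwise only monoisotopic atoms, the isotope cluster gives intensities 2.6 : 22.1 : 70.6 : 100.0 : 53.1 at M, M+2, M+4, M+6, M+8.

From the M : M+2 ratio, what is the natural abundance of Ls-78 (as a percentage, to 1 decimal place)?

32.0%

If p is the fraction of Ls that is Ls-78, then I(M+2)/I(M) = [C(4,1)·p^3·(1−p)] / p^4 = 4·(1−p)/p = 22.1/2.6 = 8.5000
(1−p)/p = 8.5000/4 = 2.1250  ⇒  p = 1/(1 + 2.1250) = 0.3200
Ls-78: 32.0%, Ls-80: 68.0%.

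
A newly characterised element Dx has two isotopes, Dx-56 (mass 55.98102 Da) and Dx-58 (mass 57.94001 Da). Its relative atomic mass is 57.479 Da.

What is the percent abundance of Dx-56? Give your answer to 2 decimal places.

Let x be the fractional abundance of Dx-56; then Dx-58 has abundance 1 − x.
55.98102·x + 57.94001·(1 − x) = 57.479
(55.98102 − 57.94001)·x = 57.479 − 57.94001
x = -0.46101 / -1.95899 = 0.23533 → 23.53% Dx-56, 76.47% Dx-58.

23.53%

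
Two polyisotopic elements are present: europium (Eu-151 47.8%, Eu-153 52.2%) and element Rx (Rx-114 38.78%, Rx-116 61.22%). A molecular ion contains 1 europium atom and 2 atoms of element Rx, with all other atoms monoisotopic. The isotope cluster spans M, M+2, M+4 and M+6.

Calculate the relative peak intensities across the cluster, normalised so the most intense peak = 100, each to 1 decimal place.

Europium pattern (n=1): 0.4780 : 0.5220
Element Rx pattern (n=2): 0.15038884 : 0.47482232 : 0.37478884
Convolve the two distributions (both contribute in 2-u steps):
  M: 0.4780×0.15038884 = 0.071886
  M+2: 0.4780×0.47482232 + 0.5220×0.15038884 = 0.305468
  M+4: 0.4780×0.37478884 + 0.5220×0.47482232 = 0.427006
  M+6: 0.5220×0.37478884 = 0.195640
Scale to base peak (0.427006) = 100: 16.8 : 71.5 : 100.0 : 45.8

16.8 : 71.5 : 100.0 : 45.8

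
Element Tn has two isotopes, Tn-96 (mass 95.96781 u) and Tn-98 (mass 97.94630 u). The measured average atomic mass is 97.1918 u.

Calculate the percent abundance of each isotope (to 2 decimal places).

Writing the weighted mean with unknown fraction x of Tn-96:
95.96781·x + 97.94630·(1 − x) = 97.1918
(95.96781 − 97.94630)·x = 97.1918 − 97.94630
x = -0.75450 / -1.97849 = 0.38135 → 38.14% Tn-96, 61.86% Tn-98.

Tn-96: 38.14%, Tn-98: 61.86%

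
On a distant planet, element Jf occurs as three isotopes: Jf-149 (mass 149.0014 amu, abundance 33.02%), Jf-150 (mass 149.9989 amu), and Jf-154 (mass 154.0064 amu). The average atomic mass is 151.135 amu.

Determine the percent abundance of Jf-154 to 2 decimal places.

The remaining 66.98% is split between Jf-150 (fraction x) and Jf-154 (fraction 0.6698 − x).
Substituting: 149.9989x + 154.0064(0.6698 − x) = 101.93473772
(149.9989 − 154.0064)x = -1.218749  ⇒  x = 0.30412, y = 0.36568
Jf-150: 30.41%, Jf-154: 36.57%.

36.57%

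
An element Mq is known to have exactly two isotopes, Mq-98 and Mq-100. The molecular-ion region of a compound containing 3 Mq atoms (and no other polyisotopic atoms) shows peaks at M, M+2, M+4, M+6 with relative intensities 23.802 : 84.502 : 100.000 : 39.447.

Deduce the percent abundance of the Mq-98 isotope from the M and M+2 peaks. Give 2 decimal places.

45.80%

Let p = fractional abundance of Mq-98. I(M+2)/I(M) = [C(3,1)·p^2·(1−p)] / p^3 = 3·(1−p)/p = 84.502/23.802 = 3.5502
(1−p)/p = 3.5502/3 = 1.1834  ⇒  p = 1/(1 + 1.1834) = 0.4580
Mq-98: 45.80%, Mq-100: 54.20%.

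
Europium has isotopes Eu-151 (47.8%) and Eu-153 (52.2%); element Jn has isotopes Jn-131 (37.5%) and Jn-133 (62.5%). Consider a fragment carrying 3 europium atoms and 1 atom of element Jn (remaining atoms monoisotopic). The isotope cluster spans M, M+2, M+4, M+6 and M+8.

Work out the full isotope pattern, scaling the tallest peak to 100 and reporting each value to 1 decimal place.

Europium pattern (n=3): 0.10921535 : 0.35780594 : 0.39074206 : 0.14223665
Element Jn pattern (n=1): 0.3750 : 0.6250
Convolve the two distributions (both contribute in 2-u steps):
  M: 0.10921535×0.3750 = 0.040956
  M+2: 0.10921535×0.6250 + 0.35780594×0.3750 = 0.202437
  M+4: 0.35780594×0.6250 + 0.39074206×0.3750 = 0.370157
  M+6: 0.39074206×0.6250 + 0.14223665×0.3750 = 0.297553
  M+8: 0.14223665×0.6250 = 0.088898
Scale to base peak (0.370157) = 100: 11.1 : 54.7 : 100.0 : 80.4 : 24.0

11.1 : 54.7 : 100.0 : 80.4 : 24.0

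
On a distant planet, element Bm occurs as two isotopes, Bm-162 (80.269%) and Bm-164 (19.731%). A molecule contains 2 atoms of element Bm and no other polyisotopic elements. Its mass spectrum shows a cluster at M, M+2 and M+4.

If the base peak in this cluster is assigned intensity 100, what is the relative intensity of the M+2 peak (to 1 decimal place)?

49.2

Term probabilities: M 0.6443, M+2 0.3168, M+4 0.0389. Base peak = M.
P(M) = C(2,0) × 0.80269^2 × 0.19731^0 = 1 × 0.64431124 × 1.0000 = 0.644311 (base)
P(M+2) = C(2,1) × 0.80269^1 × 0.19731^1 = 2 × 0.80269 × 0.19731 = 0.316758
Relative intensity = 0.316758 / 0.644311 × 100 = 49.2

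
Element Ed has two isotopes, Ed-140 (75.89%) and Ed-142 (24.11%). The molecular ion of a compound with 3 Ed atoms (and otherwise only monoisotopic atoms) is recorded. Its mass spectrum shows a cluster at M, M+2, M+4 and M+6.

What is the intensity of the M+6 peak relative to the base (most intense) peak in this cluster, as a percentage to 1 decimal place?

3.2%

Binomial terms of (0.7589 + 0.2411)^3: M 0.4371, M+2 0.4166, M+4 0.1323, M+6 0.0140 → M is the base peak.
P(M) = C(3,0) × 0.7589^3 × 0.2411^0 = 1 × 0.43707268 × 1.0000 = 0.437073 (base)
P(M+6) = C(3,3) × 0.7589^0 × 0.2411^3 = 1 × 1.0000 × 0.01401495 = 0.014015
Relative intensity = 0.014015 / 0.437073 × 100 = 3.2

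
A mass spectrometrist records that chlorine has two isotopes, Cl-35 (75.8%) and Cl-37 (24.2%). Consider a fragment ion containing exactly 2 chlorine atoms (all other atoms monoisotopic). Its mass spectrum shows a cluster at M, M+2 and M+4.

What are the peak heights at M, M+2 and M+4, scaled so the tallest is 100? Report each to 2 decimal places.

Each Cl atom is independently Cl-35 (p = 0.758) or Cl-37 (q = 0.242); the cluster is the binomial expansion (p + q)^2.
P(M) = 0.758^2 = 0.574564
P(M+2) = 2 × 0.758^1 × 0.242^1 = 0.366872
P(M+4) = 0.242^2 = 0.058564
The M peak is largest (0.574564); scaling to 100 gives 100.00 : 63.85 : 10.19.

100.00 : 63.85 : 10.19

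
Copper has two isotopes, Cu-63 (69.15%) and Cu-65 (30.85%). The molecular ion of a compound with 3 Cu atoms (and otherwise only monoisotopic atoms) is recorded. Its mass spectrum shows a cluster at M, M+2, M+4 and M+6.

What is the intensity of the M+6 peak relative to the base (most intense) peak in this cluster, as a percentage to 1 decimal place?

(0.6915 + 0.3085)^3 gives M 0.3307, M+2 0.4425, M+4 0.1974, M+6 0.0294; the largest is M+2.
P(M+2) = C(3,1) × 0.6915^2 × 0.3085^1 = 3 × 0.47817225 × 0.3085 = 0.442548 (base)
P(M+6) = C(3,3) × 0.6915^0 × 0.3085^3 = 1 × 1.0000 × 0.02936064 = 0.029361
Relative intensity = 0.029361 / 0.442548 × 100 = 6.6

6.6%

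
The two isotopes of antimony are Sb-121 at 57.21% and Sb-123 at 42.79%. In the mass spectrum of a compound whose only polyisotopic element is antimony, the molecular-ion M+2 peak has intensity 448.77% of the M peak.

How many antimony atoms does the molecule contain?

The M+2/M ratio from n Sb atoms is n · q/p = n · 0.4279/0.5721.
n = 4.4877 × 0.5721/0.4279 = 6.00 ≈ 6

6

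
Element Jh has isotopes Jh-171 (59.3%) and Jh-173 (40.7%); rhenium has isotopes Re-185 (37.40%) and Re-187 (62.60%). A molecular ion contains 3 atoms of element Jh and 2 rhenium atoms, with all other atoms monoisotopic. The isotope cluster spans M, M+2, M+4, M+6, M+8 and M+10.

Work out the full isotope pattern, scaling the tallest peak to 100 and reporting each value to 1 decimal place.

Element Jh pattern (n=3): 0.20852786 : 0.42936343 : 0.29468957 : 0.06741914
Rhenium pattern (n=2): 0.139876 : 0.468248 : 0.391876
Convolve the two distributions (both contribute in 2-u steps):
  M: 0.20852786×0.139876 = 0.029168
  M+2: 0.20852786×0.468248 + 0.42936343×0.139876 = 0.157700
  M+4: 0.20852786×0.391876 + 0.42936343×0.468248 + 0.29468957×0.139876 = 0.323986
  M+6: 0.42936343×0.391876 + 0.29468957×0.468248 + 0.06741914×0.139876 = 0.315675
  M+8: 0.29468957×0.391876 + 0.06741914×0.468248 = 0.147051
  M+10: 0.06741914×0.391876 = 0.026420
Scale to base peak (0.323986) = 100: 9.0 : 48.7 : 100.0 : 97.4 : 45.4 : 8.2

9.0 : 48.7 : 100.0 : 97.4 : 45.4 : 8.2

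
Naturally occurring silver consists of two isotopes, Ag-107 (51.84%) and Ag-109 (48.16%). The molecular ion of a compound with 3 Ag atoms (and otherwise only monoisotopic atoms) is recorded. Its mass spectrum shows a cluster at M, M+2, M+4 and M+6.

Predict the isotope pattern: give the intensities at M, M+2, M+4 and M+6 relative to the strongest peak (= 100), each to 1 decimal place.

The 3 Ag atoms are independent, so intensities follow the terms of (0.5184 + 0.4816)^3.
P(M) = 0.5184^3 = 0.139314
P(M+2) = 3 × 0.5184^2 × 0.4816^1 = 0.388273
P(M+4) = 3 × 0.5184^1 × 0.4816^2 = 0.360711
P(M+6) = 0.4816^3 = 0.111702
The M+2 peak is largest (0.388273); scaling to 100 gives 35.9 : 100.0 : 92.9 : 28.8.

35.9 : 100.0 : 92.9 : 28.8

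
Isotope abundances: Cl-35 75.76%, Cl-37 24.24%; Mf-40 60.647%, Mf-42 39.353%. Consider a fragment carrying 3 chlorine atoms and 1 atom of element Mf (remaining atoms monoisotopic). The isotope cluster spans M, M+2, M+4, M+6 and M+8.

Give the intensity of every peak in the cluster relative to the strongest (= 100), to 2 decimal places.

Chlorine pattern (n=3): 0.4348304 : 0.41738208 : 0.13354464 : 0.01424288
Element Mf pattern (n=1): 0.60647 : 0.39353
Convolve the two distributions (both contribute in 2-u steps):
  M: 0.4348304×0.60647 = 0.263712
  M+2: 0.4348304×0.39353 + 0.41738208×0.60647 = 0.424249
  M+4: 0.41738208×0.39353 + 0.13354464×0.60647 = 0.245243
  M+6: 0.13354464×0.39353 + 0.01424288×0.60647 = 0.061192
  M+8: 0.01424288×0.39353 = 0.005605
Scale to base peak (0.424249) = 100: 62.16 : 100.00 : 57.81 : 14.42 : 1.32

62.16 : 100.00 : 57.81 : 14.42 : 1.32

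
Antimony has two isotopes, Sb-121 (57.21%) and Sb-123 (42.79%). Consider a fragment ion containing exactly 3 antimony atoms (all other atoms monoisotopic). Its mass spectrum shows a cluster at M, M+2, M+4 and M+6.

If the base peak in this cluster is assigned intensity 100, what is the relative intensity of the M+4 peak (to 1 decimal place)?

Term probabilities: M 0.1872, M+2 0.4202, M+4 0.3143, M+6 0.0783. Base peak = M+2.
P(M+2) = C(3,1) × 0.5721^2 × 0.4279^1 = 3 × 0.32729841 × 0.4279 = 0.420153 (base)
P(M+4) = C(3,2) × 0.5721^1 × 0.4279^2 = 3 × 0.5721 × 0.18309841 = 0.314252
Relative intensity = 0.314252 / 0.420153 × 100 = 74.8

74.8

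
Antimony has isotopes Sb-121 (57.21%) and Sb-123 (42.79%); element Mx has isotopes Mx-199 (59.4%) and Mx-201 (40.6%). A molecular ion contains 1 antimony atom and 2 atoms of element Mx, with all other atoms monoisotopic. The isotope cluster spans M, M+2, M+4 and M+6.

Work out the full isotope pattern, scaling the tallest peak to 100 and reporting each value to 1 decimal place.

Antimony pattern (n=1): 0.5721 : 0.4279
Element Mx pattern (n=2): 0.352836 : 0.482328 : 0.164836
Convolve the two distributions (both contribute in 2-u steps):
  M: 0.5721×0.352836 = 0.201857
  M+2: 0.5721×0.482328 + 0.4279×0.352836 = 0.426918
  M+4: 0.5721×0.164836 + 0.4279×0.482328 = 0.300691
  M+6: 0.4279×0.164836 = 0.070533
Scale to base peak (0.426918) = 100: 47.3 : 100.0 : 70.4 : 16.5

47.3 : 100.0 : 70.4 : 16.5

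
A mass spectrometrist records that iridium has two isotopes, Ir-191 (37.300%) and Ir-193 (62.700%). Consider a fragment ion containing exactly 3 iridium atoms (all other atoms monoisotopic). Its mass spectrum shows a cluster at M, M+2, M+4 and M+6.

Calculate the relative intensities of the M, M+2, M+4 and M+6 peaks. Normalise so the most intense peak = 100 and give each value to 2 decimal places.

11.80 : 59.49 : 100.00 : 56.03

Expanding (0.37300 + 0.62700)^3:
P(M) = 0.37300^3 = 0.051895
P(M+2) = 3 × 0.37300^2 × 0.62700^1 = 0.261702
P(M+4) = 3 × 0.37300^1 × 0.62700^2 = 0.439911
P(M+6) = 0.62700^3 = 0.246492
The M+4 peak is largest (0.439911); scaling to 100 gives 11.80 : 59.49 : 100.00 : 56.03.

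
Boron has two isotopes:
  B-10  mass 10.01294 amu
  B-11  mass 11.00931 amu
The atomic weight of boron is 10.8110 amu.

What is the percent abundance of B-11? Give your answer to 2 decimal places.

With x = fraction of B-10 (so B-11 is 1 − x):
10.01294·x + 11.00931·(1 − x) = 10.8110
(10.01294 − 11.00931)·x = 10.8110 − 11.00931
x = -0.19831 / -0.99637 = 0.19903 → 19.90% B-10, 80.10% B-11.

80.10%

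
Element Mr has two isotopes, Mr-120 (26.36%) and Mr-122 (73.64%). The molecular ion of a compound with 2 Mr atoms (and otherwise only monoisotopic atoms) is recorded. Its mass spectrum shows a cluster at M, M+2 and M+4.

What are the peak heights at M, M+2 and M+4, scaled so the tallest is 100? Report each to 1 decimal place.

12.8 : 71.6 : 100.0

Each Mr atom is independently Mr-120 (p = 0.2636) or Mr-122 (q = 0.7364); the cluster is the binomial expansion (p + q)^2.
P(M) = 0.2636^2 = 0.069485
P(M+2) = 2 × 0.2636^1 × 0.7364^1 = 0.388230
P(M+4) = 0.7364^2 = 0.542285
The M+4 peak is largest (0.542285); scaling to 100 gives 12.8 : 71.6 : 100.0.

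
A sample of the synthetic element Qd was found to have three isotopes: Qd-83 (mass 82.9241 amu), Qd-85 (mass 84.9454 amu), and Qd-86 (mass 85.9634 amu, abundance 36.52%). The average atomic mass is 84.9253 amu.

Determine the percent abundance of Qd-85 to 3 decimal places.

44.093%

Let x and y be the fractions of Qd-83 and Qd-85. Then x + y = 1 − 0.3652 = 0.6348 and 82.9241x + 84.9454y = 84.9253 − 0.3652×85.9634 = 53.53146632.
Substituting: 82.9241x + 84.9454(0.6348 − x) = 53.53146632
(82.9241 − 84.9454)x = -0.3918736  ⇒  x = 0.19387, y = 0.44093
Qd-83: 19.387%, Qd-85: 44.093%.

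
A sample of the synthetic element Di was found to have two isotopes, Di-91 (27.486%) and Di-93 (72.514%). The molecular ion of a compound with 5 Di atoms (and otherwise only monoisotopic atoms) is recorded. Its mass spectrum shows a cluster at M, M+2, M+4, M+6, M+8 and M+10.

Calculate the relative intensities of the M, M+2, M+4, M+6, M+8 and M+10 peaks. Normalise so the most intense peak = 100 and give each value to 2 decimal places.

Each Di atom is independently Di-91 (p = 0.27486) or Di-93 (q = 0.72514); the cluster is the binomial expansion (p + q)^5.
P(M) = 0.27486^5 = 0.001569
P(M+2) = 5 × 0.27486^4 × 0.72514^1 = 0.020694
P(M+4) = 10 × 0.27486^3 × 0.72514^2 = 0.109189
P(M+6) = 10 × 0.27486^2 × 0.72514^3 = 0.288064
P(M+8) = 5 × 0.27486^1 × 0.72514^4 = 0.379987
P(M+10) = 0.72514^5 = 0.200498
The M+8 peak is largest (0.379987); scaling to 100 gives 0.41 : 5.45 : 28.73 : 75.81 : 100.00 : 52.76.

0.41 : 5.45 : 28.73 : 75.81 : 100.00 : 52.76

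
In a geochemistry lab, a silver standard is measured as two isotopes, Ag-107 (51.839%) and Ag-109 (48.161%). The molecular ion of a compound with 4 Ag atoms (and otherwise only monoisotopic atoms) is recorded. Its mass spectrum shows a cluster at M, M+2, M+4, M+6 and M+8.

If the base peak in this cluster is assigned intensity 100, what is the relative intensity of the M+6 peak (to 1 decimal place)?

61.9

Term probabilities: M 0.0722, M+2 0.2684, M+4 0.3740, M+6 0.2316, M+8 0.0538. Base peak = M+4.
P(M+4) = C(4,2) × 0.51839^2 × 0.48161^2 = 6 × 0.26872819 × 0.23194819 = 0.373986 (base)
P(M+6) = C(4,3) × 0.51839^1 × 0.48161^3 = 4 × 0.51839 × 0.11170857 = 0.231634
Relative intensity = 0.231634 / 0.373986 × 100 = 61.9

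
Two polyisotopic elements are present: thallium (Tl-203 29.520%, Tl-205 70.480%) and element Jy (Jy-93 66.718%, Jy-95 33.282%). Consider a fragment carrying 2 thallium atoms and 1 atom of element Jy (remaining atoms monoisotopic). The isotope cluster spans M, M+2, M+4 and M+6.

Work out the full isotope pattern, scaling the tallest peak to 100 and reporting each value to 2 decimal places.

Thallium pattern (n=2): 0.08714304 : 0.41611392 : 0.49674304
Element Jy pattern (n=1): 0.66718 : 0.33282
Convolve the two distributions (both contribute in 2-u steps):
  M: 0.08714304×0.66718 = 0.058140
  M+2: 0.08714304×0.33282 + 0.41611392×0.66718 = 0.306626
  M+4: 0.41611392×0.33282 + 0.49674304×0.66718 = 0.469908
  M+6: 0.49674304×0.33282 = 0.165326
Scale to base peak (0.469908) = 100: 12.37 : 65.25 : 100.00 : 35.18

12.37 : 65.25 : 100.00 : 35.18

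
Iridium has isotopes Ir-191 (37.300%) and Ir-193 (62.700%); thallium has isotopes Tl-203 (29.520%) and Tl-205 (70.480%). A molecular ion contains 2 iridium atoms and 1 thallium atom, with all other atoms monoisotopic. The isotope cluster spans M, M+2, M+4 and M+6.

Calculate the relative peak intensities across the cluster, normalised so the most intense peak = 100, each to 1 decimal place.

Iridium pattern (n=2): 0.139129 : 0.467742 : 0.393129
Thallium pattern (n=1): 0.2952 : 0.7048
Convolve the two distributions (both contribute in 2-u steps):
  M: 0.139129×0.2952 = 0.041071
  M+2: 0.139129×0.7048 + 0.467742×0.2952 = 0.236136
  M+4: 0.467742×0.7048 + 0.393129×0.2952 = 0.445716
  M+6: 0.393129×0.7048 = 0.277077
Scale to base peak (0.445716) = 100: 9.2 : 53.0 : 100.0 : 62.2

9.2 : 53.0 : 100.0 : 62.2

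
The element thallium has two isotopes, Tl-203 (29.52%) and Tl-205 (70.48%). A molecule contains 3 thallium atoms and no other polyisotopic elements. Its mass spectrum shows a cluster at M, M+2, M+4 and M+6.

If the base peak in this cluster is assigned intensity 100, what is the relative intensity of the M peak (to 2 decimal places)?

5.85

Term probabilities: M 0.0257, M+2 0.1843, M+4 0.4399, M+6 0.3501. Base peak = M+4.
P(M+4) = C(3,2) × 0.2952^1 × 0.7048^2 = 3 × 0.2952 × 0.49674304 = 0.439916 (base)
P(M) = C(3,0) × 0.2952^3 × 0.7048^0 = 1 × 0.02572463 × 1.0000 = 0.025725
Relative intensity = 0.025725 / 0.439916 × 100 = 5.85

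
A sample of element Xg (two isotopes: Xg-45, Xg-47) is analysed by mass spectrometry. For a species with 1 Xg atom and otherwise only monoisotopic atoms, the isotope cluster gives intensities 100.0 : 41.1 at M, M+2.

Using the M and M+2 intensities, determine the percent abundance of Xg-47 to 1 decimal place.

29.1%

If p is the fraction of Xg that is Xg-45, then I(M+2)/I(M) = [C(1,1)·p^0·(1−p)] / p^1 = 1·(1−p)/p = 41.1/100.0 = 0.4110
(1−p)/p = 0.4110/1 = 0.4110  ⇒  p = 1/(1 + 0.4110) = 0.7087
Xg-45: 70.9%, Xg-47: 29.1%.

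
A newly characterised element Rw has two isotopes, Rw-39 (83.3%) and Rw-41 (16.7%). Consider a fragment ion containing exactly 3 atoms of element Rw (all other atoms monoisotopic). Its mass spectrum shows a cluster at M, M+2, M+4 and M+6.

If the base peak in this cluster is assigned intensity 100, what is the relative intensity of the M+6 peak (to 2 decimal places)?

0.81

Binomial terms of (0.833 + 0.167)^3: M 0.5780, M+2 0.3476, M+4 0.0697, M+6 0.0047 → M is the base peak.
P(M) = C(3,0) × 0.833^3 × 0.167^0 = 1 × 0.57800954 × 1.0000 = 0.578010 (base)
P(M+6) = C(3,3) × 0.833^0 × 0.167^3 = 1 × 1.0000 × 0.00465746 = 0.004657
Relative intensity = 0.004657 / 0.578010 × 100 = 0.81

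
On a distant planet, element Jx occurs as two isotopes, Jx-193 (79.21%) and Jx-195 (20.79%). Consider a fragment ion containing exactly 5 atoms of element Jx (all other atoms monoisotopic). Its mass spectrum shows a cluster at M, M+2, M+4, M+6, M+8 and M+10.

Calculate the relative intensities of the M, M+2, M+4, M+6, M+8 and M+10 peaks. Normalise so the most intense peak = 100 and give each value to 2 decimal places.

Each Jx atom is independently Jx-193 (p = 0.7921) or Jx-195 (q = 0.2079); the cluster is the binomial expansion (p + q)^5.
P(M) = 0.7921^5 = 0.311817
P(M+2) = 5 × 0.7921^4 × 0.2079^1 = 0.409208
P(M+4) = 10 × 0.7921^3 × 0.2079^2 = 0.214807
P(M+6) = 10 × 0.7921^2 × 0.2079^3 = 0.056380
P(M+8) = 5 × 0.7921^1 × 0.2079^4 = 0.007399
P(M+10) = 0.2079^5 = 0.000388
The M+2 peak is largest (0.409208); scaling to 100 gives 76.20 : 100.00 : 52.49 : 13.78 : 1.81 : 0.09.

76.20 : 100.00 : 52.49 : 13.78 : 1.81 : 0.09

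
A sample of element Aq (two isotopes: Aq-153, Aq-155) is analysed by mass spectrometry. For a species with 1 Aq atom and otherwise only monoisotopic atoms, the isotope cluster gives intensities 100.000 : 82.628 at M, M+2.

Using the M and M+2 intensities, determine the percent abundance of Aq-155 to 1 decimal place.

Let p = fractional abundance of Aq-153. I(M+2)/I(M) = [C(1,1)·p^0·(1−p)] / p^1 = 1·(1−p)/p = 82.628/100.000 = 0.8263
(1−p)/p = 0.8263/1 = 0.8263  ⇒  p = 1/(1 + 0.8263) = 0.5476
Aq-153: 54.8%, Aq-155: 45.2%.

45.2%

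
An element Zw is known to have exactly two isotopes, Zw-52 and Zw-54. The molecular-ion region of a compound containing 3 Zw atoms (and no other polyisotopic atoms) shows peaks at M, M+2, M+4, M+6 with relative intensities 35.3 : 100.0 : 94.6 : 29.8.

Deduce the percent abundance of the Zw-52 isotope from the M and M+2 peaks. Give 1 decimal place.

51.4%

Let p = fractional abundance of Zw-52. I(M+2)/I(M) = [C(3,1)·p^2·(1−p)] / p^3 = 3·(1−p)/p = 100.0/35.3 = 2.8329
(1−p)/p = 2.8329/3 = 0.9443  ⇒  p = 1/(1 + 0.9443) = 0.5143
Zw-52: 51.4%, Zw-54: 48.6%.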